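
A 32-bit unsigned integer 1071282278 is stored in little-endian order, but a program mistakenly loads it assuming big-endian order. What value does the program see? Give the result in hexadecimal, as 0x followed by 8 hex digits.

1071282278 in 32-bit hexadecimal is 0x3FDA7866.
Stored little-endian, the bytes at ascending addresses are 66 78 DA 3F.
Read back as big-endian, the last byte is least significant, giving 0x6678DA3F.

0x6678DA3F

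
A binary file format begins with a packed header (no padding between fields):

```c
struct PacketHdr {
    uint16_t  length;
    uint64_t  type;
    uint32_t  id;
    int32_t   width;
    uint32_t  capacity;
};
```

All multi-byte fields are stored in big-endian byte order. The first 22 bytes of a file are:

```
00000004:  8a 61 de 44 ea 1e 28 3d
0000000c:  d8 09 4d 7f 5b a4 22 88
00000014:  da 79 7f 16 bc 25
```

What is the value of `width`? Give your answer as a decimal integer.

579394169

`width` follows `length` (2 B), `type` (8 B), `id` (4 B), so it starts at offset 2 + 8 + 4 = 14 and occupies 4 bytes.
Bytes at offsets 14..17: 22 88 DA 79.
Big-endian: lowest address holds the most-significant byte.
The bytes are already most-significant first: 0x2288DA79.
0x2288DA79 = 579394169.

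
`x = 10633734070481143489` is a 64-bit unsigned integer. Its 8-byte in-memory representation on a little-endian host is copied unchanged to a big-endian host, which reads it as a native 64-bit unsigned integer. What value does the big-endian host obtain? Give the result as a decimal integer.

13927099353897144979

10633734070481143489 in 64-bit hexadecimal is 0x93929CCC12FF46C1.
Stored little-endian, the bytes at ascending addresses are C1 46 FF 12 CC 9C 92 93.
Read back as big-endian, the last byte is least significant, giving 0xC146FF12CC9C9293.
0xC146FF12CC9C9293 = 13927099353897144979.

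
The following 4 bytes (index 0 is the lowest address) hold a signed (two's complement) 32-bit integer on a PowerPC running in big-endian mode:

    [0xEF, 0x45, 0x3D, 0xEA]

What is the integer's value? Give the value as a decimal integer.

Big-endian: lowest address holds the most-significant byte.
The bytes are already most-significant first: 0xEF453DEA.
Top bit is set, so as a signed 32-bit value this is 0xEF453DEA − 2^32 = -280674838.

-280674838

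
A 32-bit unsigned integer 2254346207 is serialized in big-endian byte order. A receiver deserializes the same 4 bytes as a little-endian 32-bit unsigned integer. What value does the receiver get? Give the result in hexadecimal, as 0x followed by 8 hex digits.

0xDF975E86

2254346207 in 32-bit hexadecimal is 0x865E97DF.
Stored big-endian, the bytes at ascending addresses are 86 5E 97 DF.
Read back as little-endian, the first byte is least significant, giving 0xDF975E86.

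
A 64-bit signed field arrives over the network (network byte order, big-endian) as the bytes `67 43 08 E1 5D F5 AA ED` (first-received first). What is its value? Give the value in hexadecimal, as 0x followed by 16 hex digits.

Big-endian stores the most-significant byte at the lowest address.
The bytes are already most-significant first: 0x674308E15DF5AAED.

0x674308E15DF5AAED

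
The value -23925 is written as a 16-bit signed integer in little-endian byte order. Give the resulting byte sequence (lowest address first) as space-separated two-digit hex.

Two's complement of -23925 in 16 bits: 23925 = 0x5D75; invert → 0xA28A; add 1 → 0xA28B.
Split into bytes (most-significant first): A2 8B.
Little-endian stores the least-significant byte at the lowest address.
So at ascending addresses the bytes are 8B A2.

8B A2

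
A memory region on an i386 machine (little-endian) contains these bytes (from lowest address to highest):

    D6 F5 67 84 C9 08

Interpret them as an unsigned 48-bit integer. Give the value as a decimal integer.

In little-endian order the low byte comes first in memory.
Reassemble most-significant byte first: 08 C9 84 67 F5 D6 → 0x08C98467F5D6.
0x08C98467F5D6 = 9661602854358.

9661602854358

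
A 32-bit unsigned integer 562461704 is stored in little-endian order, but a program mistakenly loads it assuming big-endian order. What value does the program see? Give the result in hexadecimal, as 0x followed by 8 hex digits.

562461704 in 32-bit hexadecimal is 0x21867C08.
Stored little-endian, the bytes at ascending addresses are 08 7C 86 21.
Read back as big-endian, the last byte is least significant, giving 0x087C8621.

0x087C8621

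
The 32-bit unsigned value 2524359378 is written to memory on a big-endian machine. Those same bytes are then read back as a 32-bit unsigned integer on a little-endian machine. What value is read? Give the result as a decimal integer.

2524359378 in 32-bit hexadecimal is 0x9676AAD2.
Stored big-endian, the bytes at ascending addresses are 96 76 AA D2.
Read back as little-endian, the first byte is least significant, giving 0xD2AA7696.
0xD2AA7696 = 3534386838.

3534386838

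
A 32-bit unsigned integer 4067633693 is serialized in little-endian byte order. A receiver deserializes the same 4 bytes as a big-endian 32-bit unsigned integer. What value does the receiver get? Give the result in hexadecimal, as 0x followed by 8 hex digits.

4067633693 in 32-bit hexadecimal is 0xF2732A1D.
Stored little-endian, the bytes at ascending addresses are 1D 2A 73 F2.
Read back as big-endian, the last byte is least significant, giving 0x1D2A73F2.

0x1D2A73F2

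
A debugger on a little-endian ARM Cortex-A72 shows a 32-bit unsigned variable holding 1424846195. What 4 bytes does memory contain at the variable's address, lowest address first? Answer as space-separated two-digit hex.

73 6D ED 54

1424846195 in hexadecimal, padded to 32 bits, is 0x54ED6D73.
Split into bytes (most-significant first): 54 ED 6D 73.
Little-endian: lowest address holds the least-significant byte.
So at ascending addresses the bytes are 73 6D ED 54.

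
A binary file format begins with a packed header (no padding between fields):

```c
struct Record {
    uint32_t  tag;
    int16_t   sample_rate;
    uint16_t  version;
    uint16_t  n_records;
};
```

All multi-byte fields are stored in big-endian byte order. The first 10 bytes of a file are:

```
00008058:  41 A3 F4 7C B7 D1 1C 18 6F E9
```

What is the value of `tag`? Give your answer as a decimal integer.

1101263996

`tag` is the first field, at byte offset 0, occupying 4 bytes.
Bytes at offsets 0..3: 41 A3 F4 7C.
Big-endian: lowest address holds the most-significant byte.
The bytes are already most-significant first: 0x41A3F47C.
0x41A3F47C = 1101263996.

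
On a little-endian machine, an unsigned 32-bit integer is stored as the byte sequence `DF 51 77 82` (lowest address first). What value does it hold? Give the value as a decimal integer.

2188857823

Little-endian: lowest address holds the least-significant byte.
Reassemble most-significant byte first: 82 77 51 DF → 0x827751DF.
0x827751DF = 2188857823.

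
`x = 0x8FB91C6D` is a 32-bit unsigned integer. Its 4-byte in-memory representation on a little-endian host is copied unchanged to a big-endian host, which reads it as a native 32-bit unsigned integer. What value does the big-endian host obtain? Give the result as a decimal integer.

1830599055

Stored little-endian, the bytes at ascending addresses are 6D 1C B9 8F.
Read back as big-endian, the last byte is least significant, giving 0x6D1CB98F.
0x6D1CB98F = 1830599055.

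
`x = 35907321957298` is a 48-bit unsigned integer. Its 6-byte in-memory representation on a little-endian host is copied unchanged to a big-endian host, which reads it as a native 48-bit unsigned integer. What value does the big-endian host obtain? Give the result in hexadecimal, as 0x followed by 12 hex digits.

0xB28B2B53A820

35907321957298 in 48-bit hexadecimal is 0x20A8532B8BB2.
Stored little-endian, the bytes at ascending addresses are B2 8B 2B 53 A8 20.
Read back as big-endian, the last byte is least significant, giving 0xB28B2B53A820.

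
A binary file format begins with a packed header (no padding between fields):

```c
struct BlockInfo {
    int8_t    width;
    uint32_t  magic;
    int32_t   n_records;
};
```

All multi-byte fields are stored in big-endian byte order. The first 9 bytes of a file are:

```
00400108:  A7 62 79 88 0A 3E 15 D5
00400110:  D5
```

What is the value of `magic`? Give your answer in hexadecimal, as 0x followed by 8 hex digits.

`magic` follows `width` (1 byte), so it starts at byte offset 1 and occupies 4 bytes.
Bytes at offsets 1..4: 62 79 88 0A.
Big-endian stores the most-significant byte at the lowest address.
The bytes are already most-significant first: 0x6279880A.

0x6279880A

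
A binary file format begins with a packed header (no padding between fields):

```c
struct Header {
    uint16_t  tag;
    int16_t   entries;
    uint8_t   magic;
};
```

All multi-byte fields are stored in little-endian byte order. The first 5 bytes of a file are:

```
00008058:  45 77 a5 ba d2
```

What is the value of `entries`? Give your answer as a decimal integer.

-17755

`entries` follows `tag` (2 bytes), so it starts at byte offset 2 and occupies 2 bytes.
Bytes at offsets 2..3: A5 BA.
Little-endian: lowest address holds the least-significant byte.
Reassemble most-significant byte first: BA A5 → 0xBAA5.
Top bit is set, so as a signed 16-bit value this is 0xBAA5 − 2^16 = -17755.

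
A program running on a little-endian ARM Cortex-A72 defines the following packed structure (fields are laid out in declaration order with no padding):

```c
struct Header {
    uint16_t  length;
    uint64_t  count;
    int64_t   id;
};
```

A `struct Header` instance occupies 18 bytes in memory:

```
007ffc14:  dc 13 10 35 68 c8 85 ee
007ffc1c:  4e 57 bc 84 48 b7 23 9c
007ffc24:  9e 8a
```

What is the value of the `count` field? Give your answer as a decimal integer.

6291227987843495184

`count` follows `length` (2 bytes), so it starts at byte offset 2 and occupies 8 bytes.
Bytes at offsets 2..9: 10 35 68 C8 85 EE 4E 57.
In little-endian order the low byte comes first in memory.
Reassemble most-significant byte first: 57 4E EE 85 C8 68 35 10 → 0x574EEE85C8683510.
0x574EEE85C8683510 = 6291227987843495184.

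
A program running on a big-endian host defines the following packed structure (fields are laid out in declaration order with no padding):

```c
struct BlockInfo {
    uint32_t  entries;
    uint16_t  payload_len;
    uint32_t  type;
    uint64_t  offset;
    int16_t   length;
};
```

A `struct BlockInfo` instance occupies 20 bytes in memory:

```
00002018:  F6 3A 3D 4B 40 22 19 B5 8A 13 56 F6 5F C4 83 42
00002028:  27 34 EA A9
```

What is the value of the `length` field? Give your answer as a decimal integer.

-5463

`length` follows `entries` (4 B), `payload_len` (2 B), `type` (4 B), `offset` (8 B), so it starts at offset 4 + 2 + 4 + 8 = 18 and occupies 2 bytes.
Bytes at offsets 18..19: EA A9.
In big-endian order the high byte comes first in memory.
The bytes are already most-significant first: 0xEAA9.
Top bit is set, so as a signed 16-bit value this is 0xEAA9 − 2^16 = -5463.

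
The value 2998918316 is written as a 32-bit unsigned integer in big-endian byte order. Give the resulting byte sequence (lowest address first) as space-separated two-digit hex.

B2 BF DC AC

2998918316 in hexadecimal, padded to 32 bits, is 0xB2BFDCAC.
Split into bytes (most-significant first): B2 BF DC AC.
Big-endian stores the most-significant byte at the lowest address.
So the memory order matches the most-significant-first order: B2 BF DC AC.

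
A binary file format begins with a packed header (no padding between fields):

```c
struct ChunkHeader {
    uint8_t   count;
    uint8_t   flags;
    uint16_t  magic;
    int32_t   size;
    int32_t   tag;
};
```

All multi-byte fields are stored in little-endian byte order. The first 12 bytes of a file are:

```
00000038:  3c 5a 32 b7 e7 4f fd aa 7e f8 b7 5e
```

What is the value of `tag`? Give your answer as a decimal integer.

`tag` follows `count` (1 B), `flags` (1 B), `magic` (2 B), `size` (4 B), so it starts at offset 1 + 1 + 2 + 4 = 8 and occupies 4 bytes.
Bytes at offsets 8..11: 7E F8 B7 5E.
In little-endian order the low byte comes first in memory.
Reassemble most-significant byte first: 5E B7 F8 7E → 0x5EB7F87E.
0x5EB7F87E = 1589115006.

1589115006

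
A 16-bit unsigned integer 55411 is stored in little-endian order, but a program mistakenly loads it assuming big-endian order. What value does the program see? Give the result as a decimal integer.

55411 in 16-bit hexadecimal is 0xD873.
Stored little-endian, the bytes at ascending addresses are 73 D8.
Read back as big-endian, the last byte is least significant, giving 0x73D8.
0x73D8 = 29656.

29656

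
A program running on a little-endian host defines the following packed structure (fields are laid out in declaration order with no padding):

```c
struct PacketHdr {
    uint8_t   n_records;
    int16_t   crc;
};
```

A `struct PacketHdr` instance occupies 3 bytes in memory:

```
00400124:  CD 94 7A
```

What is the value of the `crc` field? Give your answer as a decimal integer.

31380

`crc` follows `n_records` (1 byte), so it starts at byte offset 1 and occupies 2 bytes.
Bytes at offsets 1..2: 94 7A.
Little-endian: lowest address holds the least-significant byte.
Reassemble most-significant byte first: 7A 94 → 0x7A94.
0x7A94 = 31380.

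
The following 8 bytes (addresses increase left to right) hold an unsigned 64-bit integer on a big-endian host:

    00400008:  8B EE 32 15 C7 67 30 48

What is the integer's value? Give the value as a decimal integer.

Big-endian: lowest address holds the most-significant byte.
The bytes are already most-significant first: 0x8BEE3215C7673048.
0x8BEE3215C7673048 = 10083051684850249800.

10083051684850249800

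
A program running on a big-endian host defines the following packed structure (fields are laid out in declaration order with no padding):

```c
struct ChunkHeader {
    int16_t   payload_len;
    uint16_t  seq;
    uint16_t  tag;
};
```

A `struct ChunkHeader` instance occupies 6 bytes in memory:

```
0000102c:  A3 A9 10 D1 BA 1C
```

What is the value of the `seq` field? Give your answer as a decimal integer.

4305

`seq` follows `payload_len` (2 bytes), so it starts at byte offset 2 and occupies 2 bytes.
Bytes at offsets 2..3: 10 D1.
Big-endian: lowest address holds the most-significant byte.
The bytes are already most-significant first: 0x10D1.
0x10D1 = 4305.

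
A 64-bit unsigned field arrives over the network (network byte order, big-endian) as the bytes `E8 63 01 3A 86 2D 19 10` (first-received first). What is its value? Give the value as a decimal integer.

Big-endian stores the most-significant byte at the lowest address.
The bytes are already most-significant first: 0xE863013A862D1910.
0xE863013A862D1910 = 16745229190364469520.

16745229190364469520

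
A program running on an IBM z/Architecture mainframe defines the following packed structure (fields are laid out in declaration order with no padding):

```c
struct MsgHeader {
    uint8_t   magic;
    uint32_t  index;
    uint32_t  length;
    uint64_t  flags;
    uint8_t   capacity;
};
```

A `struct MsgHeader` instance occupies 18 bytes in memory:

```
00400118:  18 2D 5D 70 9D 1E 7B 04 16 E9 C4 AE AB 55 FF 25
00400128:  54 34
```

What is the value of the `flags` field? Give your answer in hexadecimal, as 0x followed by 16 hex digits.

`flags` follows `magic` (1 B), `index` (4 B), `length` (4 B), so it starts at offset 1 + 4 + 4 = 9 and occupies 8 bytes.
Bytes at offsets 9..16: E9 C4 AE AB 55 FF 25 54.
Big-endian: lowest address holds the most-significant byte.
The bytes are already most-significant first: 0xE9C4AEAB55FF2554.

0xE9C4AEAB55FF2554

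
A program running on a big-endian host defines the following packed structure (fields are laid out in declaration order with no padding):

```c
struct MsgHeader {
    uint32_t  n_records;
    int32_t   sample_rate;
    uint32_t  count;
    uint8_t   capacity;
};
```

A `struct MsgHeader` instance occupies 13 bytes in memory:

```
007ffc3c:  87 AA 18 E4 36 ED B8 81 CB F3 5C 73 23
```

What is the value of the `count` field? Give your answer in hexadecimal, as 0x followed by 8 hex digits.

`count` follows `n_records` (4 B), `sample_rate` (4 B), so it starts at offset 4 + 4 = 8 and occupies 4 bytes.
Bytes at offsets 8..11: CB F3 5C 73.
Big-endian: lowest address holds the most-significant byte.
The bytes are already most-significant first: 0xCBF35C73.

0xCBF35C73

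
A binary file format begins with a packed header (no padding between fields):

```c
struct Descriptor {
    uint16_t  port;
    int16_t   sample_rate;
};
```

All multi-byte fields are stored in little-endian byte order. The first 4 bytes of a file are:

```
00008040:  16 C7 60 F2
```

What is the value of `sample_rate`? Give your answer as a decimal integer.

`sample_rate` follows `port` (2 bytes), so it starts at byte offset 2 and occupies 2 bytes.
Bytes at offsets 2..3: 60 F2.
Little-endian stores the least-significant byte at the lowest address.
Reassemble most-significant byte first: F2 60 → 0xF260.
Top bit is set, so as a signed 16-bit value this is 0xF260 − 2^16 = -3488.

-3488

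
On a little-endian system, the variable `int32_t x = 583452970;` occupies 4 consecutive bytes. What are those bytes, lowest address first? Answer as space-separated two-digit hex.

583452970 in hexadecimal, padded to 32 bits, is 0x22C6C92A.
Split into bytes (most-significant first): 22 C6 C9 2A.
Little-endian stores the least-significant byte at the lowest address.
So at ascending addresses the bytes are 2A C9 C6 22.

2A C9 C6 22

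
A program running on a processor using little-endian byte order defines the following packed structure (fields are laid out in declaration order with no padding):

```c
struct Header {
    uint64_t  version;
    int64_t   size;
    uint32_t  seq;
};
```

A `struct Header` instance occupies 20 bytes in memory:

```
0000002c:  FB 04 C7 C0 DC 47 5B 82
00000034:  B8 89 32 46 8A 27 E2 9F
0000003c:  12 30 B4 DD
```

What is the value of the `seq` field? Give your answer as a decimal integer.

`seq` follows `version` (8 B), `size` (8 B), so it starts at offset 8 + 8 = 16 and occupies 4 bytes.
Bytes at offsets 16..19: 12 30 B4 DD.
Little-endian stores the least-significant byte at the lowest address.
Reassemble most-significant byte first: DD B4 30 12 → 0xDDB43012.
0xDDB43012 = 3719573522.

3719573522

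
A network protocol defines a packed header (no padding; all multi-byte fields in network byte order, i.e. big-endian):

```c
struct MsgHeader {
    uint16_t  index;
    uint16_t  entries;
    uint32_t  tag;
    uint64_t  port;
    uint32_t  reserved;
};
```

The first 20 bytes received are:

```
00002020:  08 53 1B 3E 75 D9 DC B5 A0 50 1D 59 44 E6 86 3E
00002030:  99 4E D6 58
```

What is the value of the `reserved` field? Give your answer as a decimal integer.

`reserved` follows `index` (2 B), `entries` (2 B), `tag` (4 B), `port` (8 B), so it starts at offset 2 + 2 + 4 + 8 = 16 and occupies 4 bytes.
Bytes at offsets 16..19: 99 4E D6 58.
Big-endian stores the most-significant byte at the lowest address.
The bytes are already most-significant first: 0x994ED658.
0x994ED658 = 2572080728.

2572080728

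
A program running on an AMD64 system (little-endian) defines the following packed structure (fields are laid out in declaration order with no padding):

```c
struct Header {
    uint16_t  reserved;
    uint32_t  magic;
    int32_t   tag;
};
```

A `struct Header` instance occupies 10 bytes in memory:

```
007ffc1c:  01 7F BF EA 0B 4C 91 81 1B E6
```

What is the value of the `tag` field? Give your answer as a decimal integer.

`tag` follows `reserved` (2 B), `magic` (4 B), so it starts at offset 2 + 4 = 6 and occupies 4 bytes.
Bytes at offsets 6..9: 91 81 1B E6.
Little-endian: lowest address holds the least-significant byte.
Reassemble most-significant byte first: E6 1B 81 91 → 0xE61B8191.
Top bit is set, so as a signed 32-bit value this is 0xE61B8191 − 2^32 = -434404975.

-434404975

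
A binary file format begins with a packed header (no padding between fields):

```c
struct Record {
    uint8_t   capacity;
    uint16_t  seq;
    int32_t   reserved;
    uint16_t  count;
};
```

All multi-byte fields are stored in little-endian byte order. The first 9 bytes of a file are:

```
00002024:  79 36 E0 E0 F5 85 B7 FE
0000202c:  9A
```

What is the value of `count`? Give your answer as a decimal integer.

`count` follows `capacity` (1 B), `seq` (2 B), `reserved` (4 B), so it starts at offset 1 + 2 + 4 = 7 and occupies 2 bytes.
Bytes at offsets 7..8: FE 9A.
Little-endian: lowest address holds the least-significant byte.
Reassemble most-significant byte first: 9A FE → 0x9AFE.
0x9AFE = 39678.

39678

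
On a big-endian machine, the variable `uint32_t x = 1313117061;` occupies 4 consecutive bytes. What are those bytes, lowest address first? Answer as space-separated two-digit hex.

4E 44 93 85

1313117061 in hexadecimal, padded to 32 bits, is 0x4E449385.
Split into bytes (most-significant first): 4E 44 93 85.
Big-endian stores the most-significant byte at the lowest address.
So the memory order matches the most-significant-first order: 4E 44 93 85.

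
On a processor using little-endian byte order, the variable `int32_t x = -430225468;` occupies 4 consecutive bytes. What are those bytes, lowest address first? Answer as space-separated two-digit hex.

C4 47 5B E6

Two's complement of -430225468 in 32 bits: 430225468 = 0x19A4B83C; invert → 0xE65B47C3; add 1 → 0xE65B47C4.
Split into bytes (most-significant first): E6 5B 47 C4.
In little-endian order the low byte comes first in memory.
So at ascending addresses the bytes are C4 47 5B E6.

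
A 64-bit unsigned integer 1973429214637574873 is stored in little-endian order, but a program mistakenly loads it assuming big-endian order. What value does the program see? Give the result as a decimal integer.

15693594717910950683

1973429214637574873 in 64-bit hexadecimal is 0x1B63076A3FD9CAD9.
Stored little-endian, the bytes at ascending addresses are D9 CA D9 3F 6A 07 63 1B.
Read back as big-endian, the last byte is least significant, giving 0xD9CAD93F6A07631B.
0xD9CAD93F6A07631B = 15693594717910950683.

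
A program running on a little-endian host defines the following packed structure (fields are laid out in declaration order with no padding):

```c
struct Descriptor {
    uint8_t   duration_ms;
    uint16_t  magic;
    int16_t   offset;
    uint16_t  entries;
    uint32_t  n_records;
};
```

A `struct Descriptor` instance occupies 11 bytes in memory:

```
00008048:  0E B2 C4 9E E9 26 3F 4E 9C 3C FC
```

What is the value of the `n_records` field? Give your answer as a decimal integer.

4231830606

`n_records` follows `duration_ms` (1 B), `magic` (2 B), `offset` (2 B), `entries` (2 B), so it starts at offset 1 + 2 + 2 + 2 = 7 and occupies 4 bytes.
Bytes at offsets 7..10: 4E 9C 3C FC.
Little-endian stores the least-significant byte at the lowest address.
Reassemble most-significant byte first: FC 3C 9C 4E → 0xFC3C9C4E.
0xFC3C9C4E = 4231830606.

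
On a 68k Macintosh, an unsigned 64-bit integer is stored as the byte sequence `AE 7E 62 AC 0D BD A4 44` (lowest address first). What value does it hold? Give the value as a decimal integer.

Big-endian stores the most-significant byte at the lowest address.
The bytes are already most-significant first: 0xAE7E62AC0DBDA444.
0xAE7E62AC0DBDA444 = 12573595700769432644.

12573595700769432644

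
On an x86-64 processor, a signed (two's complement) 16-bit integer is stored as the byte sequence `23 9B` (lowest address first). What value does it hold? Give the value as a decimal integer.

In little-endian order the low byte comes first in memory.
Reassemble most-significant byte first: 9B 23 → 0x9B23.
Top bit is set, so as a signed 16-bit value this is 0x9B23 − 2^16 = -25821.

-25821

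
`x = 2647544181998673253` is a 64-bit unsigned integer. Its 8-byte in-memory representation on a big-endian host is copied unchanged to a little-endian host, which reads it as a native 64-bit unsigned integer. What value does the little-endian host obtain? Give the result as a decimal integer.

2647544181998673253 in 64-bit hexadecimal is 0x24BDF767FF2EDD65.
Stored big-endian, the bytes at ascending addresses are 24 BD F7 67 FF 2E DD 65.
Read back as little-endian, the first byte is least significant, giving 0x65DD2EFF67F7BD24.
0x65DD2EFF67F7BD24 = 7340074642179603748.

7340074642179603748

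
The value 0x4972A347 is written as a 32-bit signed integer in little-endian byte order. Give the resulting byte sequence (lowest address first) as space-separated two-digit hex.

Split into bytes (most-significant first): 49 72 A3 47.
Little-endian stores the least-significant byte at the lowest address.
So at ascending addresses the bytes are 47 A3 72 49.

47 A3 72 49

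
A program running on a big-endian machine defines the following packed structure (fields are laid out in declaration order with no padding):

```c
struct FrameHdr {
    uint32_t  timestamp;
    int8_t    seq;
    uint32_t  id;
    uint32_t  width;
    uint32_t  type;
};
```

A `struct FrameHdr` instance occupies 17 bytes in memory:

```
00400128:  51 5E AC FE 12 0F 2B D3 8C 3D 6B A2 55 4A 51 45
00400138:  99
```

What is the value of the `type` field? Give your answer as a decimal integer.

1246840217

`type` follows `timestamp` (4 B), `seq` (1 B), `id` (4 B), `width` (4 B), so it starts at offset 4 + 1 + 4 + 4 = 13 and occupies 4 bytes.
Bytes at offsets 13..16: 4A 51 45 99.
Big-endian: lowest address holds the most-significant byte.
The bytes are already most-significant first: 0x4A514599.
0x4A514599 = 1246840217.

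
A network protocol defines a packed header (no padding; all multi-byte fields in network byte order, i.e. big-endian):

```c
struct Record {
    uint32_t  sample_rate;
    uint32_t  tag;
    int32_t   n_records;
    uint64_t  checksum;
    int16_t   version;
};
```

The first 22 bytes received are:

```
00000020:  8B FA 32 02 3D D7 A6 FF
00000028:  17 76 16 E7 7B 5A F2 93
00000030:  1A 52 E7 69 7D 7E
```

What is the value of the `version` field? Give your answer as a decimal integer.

`version` follows `sample_rate` (4 B), `tag` (4 B), `n_records` (4 B), `checksum` (8 B), so it starts at offset 4 + 4 + 4 + 8 = 20 and occupies 2 bytes.
Bytes at offsets 20..21: 7D 7E.
Big-endian stores the most-significant byte at the lowest address.
The bytes are already most-significant first: 0x7D7E.
0x7D7E = 32126.

32126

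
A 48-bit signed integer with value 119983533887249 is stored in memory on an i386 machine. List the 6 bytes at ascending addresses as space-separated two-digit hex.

119983533887249 in hexadecimal, padded to 48 bits, is 0x6D1FD7EA8F11.
Split into bytes (most-significant first): 6D 1F D7 EA 8F 11.
Little-endian stores the least-significant byte at the lowest address.
So at ascending addresses the bytes are 11 8F EA D7 1F 6D.

11 8F EA D7 1F 6D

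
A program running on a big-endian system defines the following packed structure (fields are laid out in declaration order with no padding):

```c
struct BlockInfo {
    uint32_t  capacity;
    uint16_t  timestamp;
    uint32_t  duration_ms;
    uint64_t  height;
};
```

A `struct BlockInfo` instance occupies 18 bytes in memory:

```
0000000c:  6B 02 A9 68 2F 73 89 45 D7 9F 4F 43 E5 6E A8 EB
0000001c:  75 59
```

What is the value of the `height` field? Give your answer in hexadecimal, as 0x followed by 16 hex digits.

0x4F43E56EA8EB7559

`height` follows `capacity` (4 B), `timestamp` (2 B), `duration_ms` (4 B), so it starts at offset 4 + 2 + 4 = 10 and occupies 8 bytes.
Bytes at offsets 10..17: 4F 43 E5 6E A8 EB 75 59.
Big-endian: lowest address holds the most-significant byte.
The bytes are already most-significant first: 0x4F43E56EA8EB7559.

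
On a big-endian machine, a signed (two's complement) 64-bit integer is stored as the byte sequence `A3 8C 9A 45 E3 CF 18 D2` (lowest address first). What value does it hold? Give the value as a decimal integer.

In big-endian order the high byte comes first in memory.
The bytes are already most-significant first: 0xA38C9A45E3CF18D2.
Top bit is set, so as a signed 64-bit value this is 0xA38C9A45E3CF18D2 − 2^64 = -6661780123822384942.

-6661780123822384942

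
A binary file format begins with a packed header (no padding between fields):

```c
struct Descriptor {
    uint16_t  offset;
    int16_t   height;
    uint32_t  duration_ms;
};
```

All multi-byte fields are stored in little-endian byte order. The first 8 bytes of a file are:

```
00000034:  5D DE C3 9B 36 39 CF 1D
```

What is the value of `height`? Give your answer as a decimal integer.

`height` follows `offset` (2 bytes), so it starts at byte offset 2 and occupies 2 bytes.
Bytes at offsets 2..3: C3 9B.
Little-endian stores the least-significant byte at the lowest address.
Reassemble most-significant byte first: 9B C3 → 0x9BC3.
Top bit is set, so as a signed 16-bit value this is 0x9BC3 − 2^16 = -25661.

-25661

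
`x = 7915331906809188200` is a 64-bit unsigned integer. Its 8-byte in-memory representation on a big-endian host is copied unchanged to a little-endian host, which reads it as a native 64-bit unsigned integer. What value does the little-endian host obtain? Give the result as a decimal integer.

7915331906809188200 in 64-bit hexadecimal is 0x6DD8E86E98AD4F68.
Stored big-endian, the bytes at ascending addresses are 6D D8 E8 6E 98 AD 4F 68.
Read back as little-endian, the first byte is least significant, giving 0x684FAD986EE8D86D.
0x684FAD986EE8D86D = 7516417173312034925.

7516417173312034925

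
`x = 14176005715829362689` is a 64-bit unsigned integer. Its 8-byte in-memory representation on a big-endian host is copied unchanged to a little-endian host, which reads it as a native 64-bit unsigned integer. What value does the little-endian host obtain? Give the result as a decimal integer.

112847555968809924

14176005715829362689 in 64-bit hexadecimal is 0xC4BB4A1741EA9001.
Stored big-endian, the bytes at ascending addresses are C4 BB 4A 17 41 EA 90 01.
Read back as little-endian, the first byte is least significant, giving 0x0190EA41174ABBC4.
0x0190EA41174ABBC4 = 112847555968809924.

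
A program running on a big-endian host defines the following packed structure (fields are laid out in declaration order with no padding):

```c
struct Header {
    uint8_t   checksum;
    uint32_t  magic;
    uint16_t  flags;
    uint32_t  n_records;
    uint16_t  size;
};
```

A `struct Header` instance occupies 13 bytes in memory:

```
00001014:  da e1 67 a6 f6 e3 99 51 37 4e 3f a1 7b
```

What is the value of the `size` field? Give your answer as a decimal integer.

`size` follows `checksum` (1 B), `magic` (4 B), `flags` (2 B), `n_records` (4 B), so it starts at offset 1 + 4 + 2 + 4 = 11 and occupies 2 bytes.
Bytes at offsets 11..12: A1 7B.
In big-endian order the high byte comes first in memory.
The bytes are already most-significant first: 0xA17B.
0xA17B = 41339.

41339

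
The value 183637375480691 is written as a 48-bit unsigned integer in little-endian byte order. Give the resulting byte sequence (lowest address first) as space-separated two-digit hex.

183637375480691 in hexadecimal, padded to 48 bits, is 0xA70468887373.
Split into bytes (most-significant first): A7 04 68 88 73 73.
In little-endian order the low byte comes first in memory.
So at ascending addresses the bytes are 73 73 88 68 04 A7.

73 73 88 68 04 A7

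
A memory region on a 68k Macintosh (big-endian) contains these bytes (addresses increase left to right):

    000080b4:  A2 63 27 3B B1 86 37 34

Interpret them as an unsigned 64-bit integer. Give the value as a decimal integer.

Big-endian stores the most-significant byte at the lowest address.
The bytes are already most-significant first: 0xA263273BB1863734.
0xA263273BB1863734 = 11701239394173597492.

11701239394173597492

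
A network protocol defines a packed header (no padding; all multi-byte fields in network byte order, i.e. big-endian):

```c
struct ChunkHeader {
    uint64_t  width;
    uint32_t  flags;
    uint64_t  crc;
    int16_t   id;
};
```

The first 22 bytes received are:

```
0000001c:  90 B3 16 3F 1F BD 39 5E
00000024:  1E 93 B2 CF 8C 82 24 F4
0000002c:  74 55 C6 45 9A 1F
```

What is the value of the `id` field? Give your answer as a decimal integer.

`id` follows `width` (8 B), `flags` (4 B), `crc` (8 B), so it starts at offset 8 + 4 + 8 = 20 and occupies 2 bytes.
Bytes at offsets 20..21: 9A 1F.
Big-endian: lowest address holds the most-significant byte.
The bytes are already most-significant first: 0x9A1F.
Top bit is set, so as a signed 16-bit value this is 0x9A1F − 2^16 = -26081.

-26081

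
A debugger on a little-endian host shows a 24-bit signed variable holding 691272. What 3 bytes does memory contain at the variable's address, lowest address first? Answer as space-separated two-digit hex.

48 8C 0A

691272 in hexadecimal, padded to 24 bits, is 0x0A8C48.
Split into bytes (most-significant first): 0A 8C 48.
Little-endian: lowest address holds the least-significant byte.
So at ascending addresses the bytes are 48 8C 0A.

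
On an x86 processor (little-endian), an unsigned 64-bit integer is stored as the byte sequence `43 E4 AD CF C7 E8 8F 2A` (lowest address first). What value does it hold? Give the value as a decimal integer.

3066925816143012931

In little-endian order the low byte comes first in memory.
Reassemble most-significant byte first: 2A 8F E8 C7 CF AD E4 43 → 0x2A8FE8C7CFADE443.
0x2A8FE8C7CFADE443 = 3066925816143012931.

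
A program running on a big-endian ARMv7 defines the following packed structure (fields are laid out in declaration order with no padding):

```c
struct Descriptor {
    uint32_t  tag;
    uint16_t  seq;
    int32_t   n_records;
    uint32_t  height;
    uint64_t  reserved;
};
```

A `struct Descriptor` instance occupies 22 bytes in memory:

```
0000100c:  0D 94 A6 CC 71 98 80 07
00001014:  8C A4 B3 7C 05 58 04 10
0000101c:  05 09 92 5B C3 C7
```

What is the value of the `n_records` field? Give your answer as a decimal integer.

`n_records` follows `tag` (4 B), `seq` (2 B), so it starts at offset 4 + 2 = 6 and occupies 4 bytes.
Bytes at offsets 6..9: 80 07 8C A4.
Big-endian stores the most-significant byte at the lowest address.
The bytes are already most-significant first: 0x80078CA4.
Top bit is set, so as a signed 32-bit value this is 0x80078CA4 − 2^32 = -2146988892.

-2146988892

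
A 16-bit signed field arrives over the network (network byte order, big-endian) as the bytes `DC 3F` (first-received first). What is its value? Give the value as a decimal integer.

-9153

Big-endian: lowest address holds the most-significant byte.
The bytes are already most-significant first: 0xDC3F.
Top bit is set, so as a signed 16-bit value this is 0xDC3F − 2^16 = -9153.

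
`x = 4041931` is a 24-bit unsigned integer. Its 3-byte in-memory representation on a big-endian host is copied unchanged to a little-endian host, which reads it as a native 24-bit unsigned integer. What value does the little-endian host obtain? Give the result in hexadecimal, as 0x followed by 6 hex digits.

4041931 in 24-bit hexadecimal is 0x3DACCB.
Stored big-endian, the bytes at ascending addresses are 3D AC CB.
Read back as little-endian, the first byte is least significant, giving 0xCBAC3D.

0xCBAC3D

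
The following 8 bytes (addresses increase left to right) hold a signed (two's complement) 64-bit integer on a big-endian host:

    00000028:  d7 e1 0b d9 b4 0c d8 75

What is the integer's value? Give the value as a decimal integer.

In big-endian order the high byte comes first in memory.
The bytes are already most-significant first: 0xD7E10BD9B40CD875.
Top bit is set, so as a signed 64-bit value this is 0xD7E10BD9B40CD875 − 2^64 = -2891016456138598283.

-2891016456138598283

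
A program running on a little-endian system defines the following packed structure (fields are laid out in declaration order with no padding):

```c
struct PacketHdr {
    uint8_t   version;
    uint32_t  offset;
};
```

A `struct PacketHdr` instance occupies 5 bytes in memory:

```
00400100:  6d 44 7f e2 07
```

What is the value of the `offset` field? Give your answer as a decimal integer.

132284228

`offset` follows `version` (1 byte), so it starts at byte offset 1 and occupies 4 bytes.
Bytes at offsets 1..4: 44 7F E2 07.
In little-endian order the low byte comes first in memory.
Reassemble most-significant byte first: 07 E2 7F 44 → 0x07E27F44.
0x07E27F44 = 132284228.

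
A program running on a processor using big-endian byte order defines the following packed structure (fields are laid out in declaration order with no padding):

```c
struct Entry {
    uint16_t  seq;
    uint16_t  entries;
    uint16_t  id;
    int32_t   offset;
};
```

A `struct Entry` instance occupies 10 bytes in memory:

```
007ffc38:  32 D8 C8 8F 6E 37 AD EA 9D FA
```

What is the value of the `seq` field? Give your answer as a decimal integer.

`seq` is the first field, at byte offset 0, occupying 2 bytes.
Bytes at offsets 0..1: 32 D8.
Big-endian: lowest address holds the most-significant byte.
The bytes are already most-significant first: 0x32D8.
0x32D8 = 13016.

13016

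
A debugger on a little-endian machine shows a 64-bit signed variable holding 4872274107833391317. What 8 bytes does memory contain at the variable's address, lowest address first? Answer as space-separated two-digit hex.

4872274107833391317 in hexadecimal, padded to 64 bits, is 0x439DCB7C95BE18D5.
Split into bytes (most-significant first): 43 9D CB 7C 95 BE 18 D5.
Little-endian stores the least-significant byte at the lowest address.
So at ascending addresses the bytes are D5 18 BE 95 7C CB 9D 43.

D5 18 BE 95 7C CB 9D 43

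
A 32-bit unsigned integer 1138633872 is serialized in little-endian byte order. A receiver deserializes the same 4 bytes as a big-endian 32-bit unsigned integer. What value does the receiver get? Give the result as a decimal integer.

1138633872 in 32-bit hexadecimal is 0x43DE2C90.
Stored little-endian, the bytes at ascending addresses are 90 2C DE 43.
Read back as big-endian, the last byte is least significant, giving 0x902CDE43.
0x902CDE43 = 2418859587.

2418859587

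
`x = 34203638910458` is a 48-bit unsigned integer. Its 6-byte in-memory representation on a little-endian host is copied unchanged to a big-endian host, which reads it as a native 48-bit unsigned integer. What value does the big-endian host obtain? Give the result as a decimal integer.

34203638910458 in 48-bit hexadecimal is 0x1F1BA7BF4DFA.
Stored little-endian, the bytes at ascending addresses are FA 4D BF A7 1B 1F.
Read back as big-endian, the last byte is least significant, giving 0xFA4DBFA71B1F.
0xFA4DBFA71B1F = 275211834825503.

275211834825503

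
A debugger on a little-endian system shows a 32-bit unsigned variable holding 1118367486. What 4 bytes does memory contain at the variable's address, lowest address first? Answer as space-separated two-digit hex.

FE EE A8 42

1118367486 in hexadecimal, padded to 32 bits, is 0x42A8EEFE.
Split into bytes (most-significant first): 42 A8 EE FE.
Little-endian stores the least-significant byte at the lowest address.
So at ascending addresses the bytes are FE EE A8 42.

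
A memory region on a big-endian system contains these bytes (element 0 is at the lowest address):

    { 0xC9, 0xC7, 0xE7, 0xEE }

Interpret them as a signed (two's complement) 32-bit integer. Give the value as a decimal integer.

Big-endian: lowest address holds the most-significant byte.
The bytes are already most-significant first: 0xC9C7E7EE.
Top bit is set, so as a signed 32-bit value this is 0xC9C7E7EE − 2^32 = -909645842.

-909645842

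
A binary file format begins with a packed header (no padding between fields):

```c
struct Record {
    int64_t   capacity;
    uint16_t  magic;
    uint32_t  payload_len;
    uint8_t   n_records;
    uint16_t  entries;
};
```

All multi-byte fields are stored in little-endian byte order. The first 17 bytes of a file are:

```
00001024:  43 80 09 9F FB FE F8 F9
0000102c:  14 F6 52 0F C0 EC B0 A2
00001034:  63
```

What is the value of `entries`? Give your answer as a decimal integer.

25506

`entries` follows `capacity` (8 B), `magic` (2 B), `payload_len` (4 B), `n_records` (1 B), so it starts at offset 8 + 2 + 4 + 1 = 15 and occupies 2 bytes.
Bytes at offsets 15..16: A2 63.
Little-endian: lowest address holds the least-significant byte.
Reassemble most-significant byte first: 63 A2 → 0x63A2.
0x63A2 = 25506.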